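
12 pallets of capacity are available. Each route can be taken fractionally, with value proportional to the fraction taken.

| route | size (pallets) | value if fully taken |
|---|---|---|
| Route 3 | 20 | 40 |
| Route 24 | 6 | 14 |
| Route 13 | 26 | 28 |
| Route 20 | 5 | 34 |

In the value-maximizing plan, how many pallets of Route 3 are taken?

1

Sort by value density: Route 20 34/5≈6.8, Route 24 14/6≈2.33, Route 3 40/20≈2, Route 13 28/26≈1.08.
All 5 pallets of Route 20 fit (value 34) — 7 remain.
All 6 pallets of Route 24 fit (value 14) — 1 remain.
Only 1 pallets remain; take 1/20 of Route 3 for value 40×1/20 = 2.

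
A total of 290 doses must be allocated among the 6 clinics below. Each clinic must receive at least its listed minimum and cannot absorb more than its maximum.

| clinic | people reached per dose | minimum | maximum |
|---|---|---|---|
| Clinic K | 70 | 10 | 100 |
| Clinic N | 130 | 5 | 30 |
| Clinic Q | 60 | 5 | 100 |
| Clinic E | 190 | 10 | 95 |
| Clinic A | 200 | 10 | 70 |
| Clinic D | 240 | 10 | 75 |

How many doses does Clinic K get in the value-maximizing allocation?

Meeting every minimum uses 10+5+5+10+10+10 = 50 doses, leaving 240.
Highest people reached per dose first: Clinic D 240 > Clinic A 200 > Clinic E 190 > Clinic N 130 > Clinic K 70 > Clinic Q 60.
Clinic D: +65 to 75 (cap) ; 175 left.
Give Clinic A 60 more to hit its cap of 70 ; 115 left.
Clinic E takes 85 more to reach its cap of 95 ; 30 left.
Clinic N takes 25 more to reach its cap of 30 ; 5 left.
Clinic K has room for 90 more but only 5 remain, so it gets 15.

15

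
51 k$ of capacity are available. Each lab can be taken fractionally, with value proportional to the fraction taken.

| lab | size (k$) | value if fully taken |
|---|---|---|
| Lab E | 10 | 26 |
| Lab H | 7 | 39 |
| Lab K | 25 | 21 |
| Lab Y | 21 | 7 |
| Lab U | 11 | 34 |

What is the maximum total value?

118.32

Rank by value-to-size ratio: Lab H 39/7≈5.57, Lab U 34/11≈3.09, Lab E 26/10≈2.6, Lab K 21/25≈0.84, Lab Y 7/21≈0.333.
All 7 k$ of Lab H fit (value 39) — 44 remain.
All 11 k$ of Lab U fit (value 34) — 33 remain.
Take all of Lab E (10 k$, value 26) — 23 k$ left.
Only 23 k$ remain; take 23/25 of Lab K for value 21×23/25 = 19.32.
Total value = 118.32.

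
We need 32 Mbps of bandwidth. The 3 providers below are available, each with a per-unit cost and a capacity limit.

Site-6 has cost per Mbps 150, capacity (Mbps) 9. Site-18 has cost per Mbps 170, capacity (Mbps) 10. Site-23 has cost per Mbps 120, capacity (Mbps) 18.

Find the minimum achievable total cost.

4360

Fill from the cheapest provider first.
Site-23 (120): use full 18 ; 14 Mbps to go.
Site-6 (150): use full 9 ; 5 Mbps to go.
Take 5 from Site-18 at 170 to finish.
Cost = 18×120 + 9×150 + 5×170 = 4360.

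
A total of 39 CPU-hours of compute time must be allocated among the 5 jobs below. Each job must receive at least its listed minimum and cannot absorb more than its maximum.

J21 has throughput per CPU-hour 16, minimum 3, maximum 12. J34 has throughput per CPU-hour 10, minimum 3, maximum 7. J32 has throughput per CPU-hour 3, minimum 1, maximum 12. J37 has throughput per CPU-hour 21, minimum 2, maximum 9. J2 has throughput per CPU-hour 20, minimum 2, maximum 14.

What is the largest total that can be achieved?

694

Meeting every minimum uses 3+3+1+2+2 = 11 CPU-hours, leaving 28.
Order the jobs by throughput per CPU-hour: J37 21 > J2 20 > J21 16 > J34 10 > J32 3.
J37 takes 7 more to reach its cap of 9 — 21 left.
J2 takes 12 more to reach its cap of 14 — 9 left.
J21: +9 to 12 (cap) — 0 left.
Total = 16×12 + 10×3 + 3×1 + 21×9 + 20×14 = 694.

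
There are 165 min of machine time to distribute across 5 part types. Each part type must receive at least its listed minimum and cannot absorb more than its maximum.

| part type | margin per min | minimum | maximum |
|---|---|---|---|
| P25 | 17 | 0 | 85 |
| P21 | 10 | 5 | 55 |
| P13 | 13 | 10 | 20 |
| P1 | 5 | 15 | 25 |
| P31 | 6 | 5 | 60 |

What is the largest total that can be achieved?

Meeting every minimum uses 0+5+10+15+5 = 35 min, leaving 130.
Rank by margin per min: P25 17 > P13 13 > P21 10 > P31 6 > P1 5.
P25: +85 to 85 (cap) ; 45 left.
P13 takes 10 more to reach its cap of 20 ; 35 left.
Only 35 left; P21 takes them to reach 40.
Total = 17×85 + 10×40 + 13×20 + 5×15 + 6×5 = 2210.

2210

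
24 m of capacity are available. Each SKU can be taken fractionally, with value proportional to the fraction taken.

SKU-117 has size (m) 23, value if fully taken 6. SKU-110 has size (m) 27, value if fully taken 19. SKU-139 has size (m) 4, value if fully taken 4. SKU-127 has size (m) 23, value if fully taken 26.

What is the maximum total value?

27

Rank by value-to-size ratio: SKU-127 26/23≈1.13, SKU-139 4/4≈1, SKU-110 19/27≈0.704, SKU-117 6/23≈0.261.
Take all of SKU-127 (23 m, value 26) ; 1 m left.
Only 1 m remain; take 1/4 of SKU-139 for value 4×1/4 = 1.
Total value = 27.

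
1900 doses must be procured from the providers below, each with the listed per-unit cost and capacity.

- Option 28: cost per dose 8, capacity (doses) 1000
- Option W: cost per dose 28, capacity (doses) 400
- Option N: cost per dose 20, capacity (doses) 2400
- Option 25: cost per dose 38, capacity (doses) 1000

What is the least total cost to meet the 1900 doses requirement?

26000

Fill from the cheapest provider first.
Take 1000 from Option 28 at 8 — need 900 more.
Option N at 20: take 900 of its 2400 — requirement met.
Option W, Option 25: unused.
Cost = 1000×8 + 900×20 = 26000.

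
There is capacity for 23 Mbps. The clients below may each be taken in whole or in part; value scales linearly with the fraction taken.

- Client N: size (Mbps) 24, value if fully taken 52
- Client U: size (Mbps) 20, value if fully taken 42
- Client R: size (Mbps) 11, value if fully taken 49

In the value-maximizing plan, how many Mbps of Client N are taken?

Best value per unit of size first: Client R 49/11≈4.45, Client N 52/24≈2.17, Client U 42/20≈2.1.
All 11 Mbps of Client R fit (value 49) — 12 remain.
12 Mbps left: a 12/24 share of Client N gives 52×12/24 = 26.

12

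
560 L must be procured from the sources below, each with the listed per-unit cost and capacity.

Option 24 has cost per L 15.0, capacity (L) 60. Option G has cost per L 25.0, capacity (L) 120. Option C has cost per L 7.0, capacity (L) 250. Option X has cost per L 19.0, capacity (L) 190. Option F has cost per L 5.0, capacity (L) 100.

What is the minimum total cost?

Use sources in increasing cost order.
Take 100 from Option F at 5.0 — need 460 more.
Take 250 from Option C at 7.0 — need 210 more.
Option 24 (15.0): use full 60 — 150 L to go.
Option X (19.0): take the remaining 150 — done.
Option G: unused.
Cost = 100×5.0 + 250×7.0 + 60×15.0 + 150×19.0 = 6000.

6000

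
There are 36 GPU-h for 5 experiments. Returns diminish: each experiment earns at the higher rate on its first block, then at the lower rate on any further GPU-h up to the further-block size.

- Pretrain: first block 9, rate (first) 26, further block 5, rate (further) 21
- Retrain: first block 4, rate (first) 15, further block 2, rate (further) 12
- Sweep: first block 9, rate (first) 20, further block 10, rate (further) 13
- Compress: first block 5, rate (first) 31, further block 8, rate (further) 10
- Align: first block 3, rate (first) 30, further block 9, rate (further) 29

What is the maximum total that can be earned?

Treat each block as its own option and order by rate: Compress/tier1 31 > Align/tier1 30 > Align/tier2 29 > Pretrain/tier1 26 > Pretrain/tier2 21 > Sweep/tier1 20 > Retrain/tier1 15 > Sweep/tier2 13 > Retrain/tier2 12 > Compress/tier2 10.
Compress/tier1 (31): +5 — 31 left.
Fill Align tier1 block (3 at 30) — 28 left.
Align tier2 at 29: fill all 9 — 19 left.
Pretrain/tier1 (26): +9 — 10 left.
Fill Pretrain tier2 block (5 at 21) — 5 left.
5 remain; put them into Sweep tier1 at 20.
Total = 31×5 + 30×3 + 29×9 + 26×9 + 21×5 + 20×5 = 945.

945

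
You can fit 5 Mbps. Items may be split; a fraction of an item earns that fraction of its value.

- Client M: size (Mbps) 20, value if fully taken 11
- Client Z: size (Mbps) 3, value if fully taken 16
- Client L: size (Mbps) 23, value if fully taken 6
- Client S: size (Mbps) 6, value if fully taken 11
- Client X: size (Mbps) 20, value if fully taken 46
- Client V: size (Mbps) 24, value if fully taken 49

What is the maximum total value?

Rank by value-to-size ratio: Client Z 16/3≈5.33, Client X 46/20≈2.3, Client V 49/24≈2.04, Client S 11/6≈1.83, Client M 11/20≈0.55, Client L 6/23≈0.261.
All 3 Mbps of Client Z fit (value 16) → 2 remain.
2 Mbps left: a 2/20 share of Client X gives 46×2/20 = 4.6.
Total value = 20.6.

20.6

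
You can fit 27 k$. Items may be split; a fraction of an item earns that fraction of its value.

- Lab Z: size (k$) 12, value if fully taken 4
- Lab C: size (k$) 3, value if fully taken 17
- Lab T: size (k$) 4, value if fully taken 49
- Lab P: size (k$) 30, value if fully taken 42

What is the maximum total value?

94

Best value per unit of size first: Lab T 49/4≈12.2, Lab C 17/3≈5.67, Lab P 42/30≈1.4, Lab Z 4/12≈0.333.
All 4 k$ of Lab T fit (value 49) ; 23 remain.
Lab C: take in full, 3 k$ for value 17 ; 20 left.
Fill the last 20 k$ with part of Lab P: 20/30 of it earns 28.
Total value = 94.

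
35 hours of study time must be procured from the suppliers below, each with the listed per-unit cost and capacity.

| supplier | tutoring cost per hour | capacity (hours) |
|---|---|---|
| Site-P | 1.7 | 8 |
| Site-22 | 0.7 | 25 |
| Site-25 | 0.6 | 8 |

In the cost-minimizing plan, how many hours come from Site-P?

2

Use suppliers in increasing cost order.
Take 8 from Site-25 at 0.6 — need 27 more.
Site-22 (0.7): use full 25 — 2 hours to go.
Site-P (1.7): take the remaining 2 — done.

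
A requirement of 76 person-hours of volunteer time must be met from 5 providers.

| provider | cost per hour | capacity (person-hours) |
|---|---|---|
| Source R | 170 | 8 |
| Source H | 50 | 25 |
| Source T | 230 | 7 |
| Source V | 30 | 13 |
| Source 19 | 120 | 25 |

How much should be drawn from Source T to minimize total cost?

Cheapest first:
Source V at 30: take all 13 person-hours — 63 still needed.
Source H (50): use full 25 — 38 person-hours to go.
Source 19 at 120: take all 25 person-hours — 13 still needed.
Source R at 170: take all 8 person-hours — 5 still needed.
Source T (230): take the remaining 5 — done.

5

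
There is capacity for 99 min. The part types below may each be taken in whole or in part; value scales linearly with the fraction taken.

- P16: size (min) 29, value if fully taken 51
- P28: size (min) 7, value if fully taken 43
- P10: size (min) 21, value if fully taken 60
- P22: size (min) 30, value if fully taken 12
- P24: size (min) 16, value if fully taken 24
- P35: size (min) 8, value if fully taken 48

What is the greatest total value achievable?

233.2

Rank by value-to-size ratio: P28 43/7≈6.14, P35 48/8≈6, P10 60/21≈2.86, P16 51/29≈1.76, P24 24/16≈1.5, P22 12/30≈0.4.
All 7 min of P28 fit (value 43) → 92 remain.
P35: take in full, 8 min for value 48 → 84 left.
P10: take in full, 21 min for value 60 → 63 left.
Take all of P16 (29 min, value 51) → 34 min left.
Take all of P24 (16 min, value 24) → 18 min left.
Fill the last 18 min with part of P22: 18/30 of it earns 7.2.
Total value = 233.2.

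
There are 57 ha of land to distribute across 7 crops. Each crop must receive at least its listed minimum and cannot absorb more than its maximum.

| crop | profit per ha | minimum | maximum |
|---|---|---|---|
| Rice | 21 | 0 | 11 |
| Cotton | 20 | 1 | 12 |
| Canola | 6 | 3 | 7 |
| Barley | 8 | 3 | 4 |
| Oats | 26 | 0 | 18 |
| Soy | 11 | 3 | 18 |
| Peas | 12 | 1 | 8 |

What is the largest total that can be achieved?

1098

Meeting every minimum uses 0+1+3+3+0+3+1 = 11 ha, leaving 46.
Highest profit per ha first: Oats 26 > Rice 21 > Cotton 20 > Peas 12 > Soy 11 > Barley 8 > Canola 6.
Oats takes 18 more to reach its cap of 18 — 28 left.
Rice takes 11 more to reach its cap of 11 — 17 left.
Cotton takes 11 more to reach its cap of 12 — 6 left.
Peas has room for 7 more but only 6 remain, so it gets 7.
Total = 21×11 + 20×12 + 6×3 + 8×3 + 26×18 + 11×3 + 12×7 = 1098.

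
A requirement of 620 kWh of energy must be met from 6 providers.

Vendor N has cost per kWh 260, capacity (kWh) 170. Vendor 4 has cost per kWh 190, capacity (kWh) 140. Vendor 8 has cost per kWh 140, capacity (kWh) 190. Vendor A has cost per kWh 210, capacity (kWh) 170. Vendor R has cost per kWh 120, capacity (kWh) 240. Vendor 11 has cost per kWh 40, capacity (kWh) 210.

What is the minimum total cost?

61000

Use providers in increasing cost order.
Vendor 11 at 40: take all 210 kWh ; 410 still needed.
Vendor R (120): use full 240 ; 170 kWh to go.
Vendor 8 (140): take the remaining 170 ; done.
Vendor 4, Vendor A, Vendor N: unused.
Cost = 210×40 + 240×120 + 170×140 = 61000.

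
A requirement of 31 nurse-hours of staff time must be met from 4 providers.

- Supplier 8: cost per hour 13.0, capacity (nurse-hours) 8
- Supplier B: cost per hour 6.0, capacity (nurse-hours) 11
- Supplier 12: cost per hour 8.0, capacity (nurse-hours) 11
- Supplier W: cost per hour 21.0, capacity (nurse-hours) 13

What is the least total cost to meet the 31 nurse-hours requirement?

Use providers in increasing cost order.
Take 11 from Supplier B at 6.0 — need 20 more.
Take 11 from Supplier 12 at 8.0 — need 9 more.
Take 8 from Supplier 8 at 13.0 — need 1 more.
Take 1 from Supplier W at 21.0 to finish.
Cost = 11×6.0 + 11×8.0 + 8×13.0 + 1×21.0 = 279.

279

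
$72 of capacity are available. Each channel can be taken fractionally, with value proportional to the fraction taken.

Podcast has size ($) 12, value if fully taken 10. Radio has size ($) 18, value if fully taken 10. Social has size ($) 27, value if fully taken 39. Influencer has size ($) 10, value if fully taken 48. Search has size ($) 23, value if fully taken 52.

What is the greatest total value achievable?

149

Rank by value-to-size ratio: Influencer 48/10≈4.8, Search 52/23≈2.26, Social 39/27≈1.44, Podcast 10/12≈0.833, Radio 10/18≈0.556.
Take all of Influencer (10 $, value 48) → 62 $ left.
All 23 $ of Search fit (value 52) → 39 remain.
Take all of Social (27 $, value 39) → 12 $ left.
All 12 $ of Podcast fit (value 10) → 0 remain.
Total value = 149.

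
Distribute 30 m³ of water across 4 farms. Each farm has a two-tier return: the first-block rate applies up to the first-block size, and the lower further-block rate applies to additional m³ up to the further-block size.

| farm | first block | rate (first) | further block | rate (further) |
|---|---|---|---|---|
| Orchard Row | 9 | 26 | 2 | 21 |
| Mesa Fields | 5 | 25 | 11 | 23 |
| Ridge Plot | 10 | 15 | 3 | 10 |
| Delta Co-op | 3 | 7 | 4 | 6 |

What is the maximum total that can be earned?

699

Rank every tier by rate: Orchard Row/first 26 > Mesa Fields/first 25 > Mesa Fields/second 23 > Orchard Row/second 21 > Ridge Plot/first 15 > Ridge Plot/second 10 > Delta Co-op/first 7 > Delta Co-op/second 6.
Fill Orchard Row first block (9 at 26) ; 21 left.
Mesa Fields first at 25: fill all 5 ; 16 left.
Mesa Fields/second (23): +11 ; 5 left.
Orchard Row/second (21): +2 ; 3 left.
Ridge Plot first at 15: only 3 left, fill 3.
Total = 26×9 + 25×5 + 23×11 + 21×2 + 15×3 = 699.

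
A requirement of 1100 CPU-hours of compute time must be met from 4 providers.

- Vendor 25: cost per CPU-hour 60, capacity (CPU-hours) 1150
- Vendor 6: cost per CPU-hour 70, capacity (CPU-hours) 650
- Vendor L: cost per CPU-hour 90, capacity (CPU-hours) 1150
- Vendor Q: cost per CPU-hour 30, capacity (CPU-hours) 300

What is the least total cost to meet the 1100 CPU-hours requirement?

57000

Cheapest first:
Vendor Q at 30: take all 300 CPU-hours — 800 still needed.
Vendor 25 (60): take the remaining 800 — done.
Vendor 6, Vendor L: unused.
Cost = 300×30 + 800×60 = 57000.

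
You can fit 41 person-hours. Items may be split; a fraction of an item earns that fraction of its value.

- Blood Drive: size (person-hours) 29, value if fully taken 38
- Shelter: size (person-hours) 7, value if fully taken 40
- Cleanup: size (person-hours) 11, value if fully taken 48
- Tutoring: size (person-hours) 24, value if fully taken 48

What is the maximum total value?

134

Rank by value-to-size ratio: Shelter 40/7≈5.71, Cleanup 48/11≈4.36, Tutoring 48/24≈2, Blood Drive 38/29≈1.31.
Take all of Shelter (7 person-hours, value 40) → 34 person-hours left.
Cleanup: take in full, 11 person-hours for value 48 → 23 left.
Only 23 person-hours remain; take 23/24 of Tutoring for value 48×23/24 = 46.
Total value = 134.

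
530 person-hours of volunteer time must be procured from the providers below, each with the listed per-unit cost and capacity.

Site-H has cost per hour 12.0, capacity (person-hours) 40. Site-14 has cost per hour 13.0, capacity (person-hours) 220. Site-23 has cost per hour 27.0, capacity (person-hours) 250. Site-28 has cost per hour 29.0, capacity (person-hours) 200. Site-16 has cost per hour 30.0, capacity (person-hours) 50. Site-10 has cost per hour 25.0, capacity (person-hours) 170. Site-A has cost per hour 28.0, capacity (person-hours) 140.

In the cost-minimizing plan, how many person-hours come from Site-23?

Fill from the cheapest provider first.
Site-H at 12.0: take all 40 person-hours — 490 still needed.
Site-14 (13.0): use full 220 — 270 person-hours to go.
Take 170 from Site-10 at 25.0 — need 100 more.
Take 100 from Site-23 at 27.0 to finish.
Site-A, Site-28, Site-16: unused.

100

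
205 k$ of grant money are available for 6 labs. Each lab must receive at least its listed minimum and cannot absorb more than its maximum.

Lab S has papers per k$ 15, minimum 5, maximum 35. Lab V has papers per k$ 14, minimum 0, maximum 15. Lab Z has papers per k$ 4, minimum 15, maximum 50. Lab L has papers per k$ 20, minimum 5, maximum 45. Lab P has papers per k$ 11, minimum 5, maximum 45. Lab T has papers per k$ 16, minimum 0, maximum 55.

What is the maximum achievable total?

3015

Meeting every minimum uses 5+0+15+5+5+0 = 30 k$, leaving 175.
Order the labs by papers per k$: Lab L 20 > Lab T 16 > Lab S 15 > Lab V 14 > Lab P 11 > Lab Z 4.
Give Lab L 40 more to hit its cap of 45 ; 135 left.
Lab T takes 55 more to reach its cap of 55 ; 80 left.
Lab S: +30 to 35 (cap) ; 50 left.
Lab V takes 15 more to reach its cap of 15 ; 35 left.
Lab P has room for 40 more but only 35 remain, so it gets 40.
Total = 15×35 + 14×15 + 4×15 + 20×45 + 11×40 + 16×55 = 3015.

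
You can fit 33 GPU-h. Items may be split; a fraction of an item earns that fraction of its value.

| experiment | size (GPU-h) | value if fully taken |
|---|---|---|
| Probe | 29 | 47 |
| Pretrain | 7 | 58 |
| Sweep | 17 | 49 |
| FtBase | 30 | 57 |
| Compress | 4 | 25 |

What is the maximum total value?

Rank by value-to-size ratio: Pretrain 58/7≈8.29, Compress 25/4≈6.25, Sweep 49/17≈2.88, FtBase 57/30≈1.9, Probe 47/29≈1.62.
Take all of Pretrain (7 GPU-h, value 58) — 26 GPU-h left.
Take all of Compress (4 GPU-h, value 25) — 22 GPU-h left.
All 17 GPU-h of Sweep fit (value 49) — 5 remain.
5 GPU-h left: a 5/30 share of FtBase gives 57×5/30 = 9.5.
Total value = 141.5.

141.5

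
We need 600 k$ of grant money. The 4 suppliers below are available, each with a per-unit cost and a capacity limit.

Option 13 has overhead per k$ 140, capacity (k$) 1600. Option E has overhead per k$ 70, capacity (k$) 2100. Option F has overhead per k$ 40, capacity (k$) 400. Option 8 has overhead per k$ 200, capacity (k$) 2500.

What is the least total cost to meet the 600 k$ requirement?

Fill from the cheapest supplier first.
Take 400 from Option F at 40 → need 200 more.
Option E (70): take the remaining 200 → done.
Option 13, Option 8: unused.
Cost = 400×40 + 200×70 = 30000.

30000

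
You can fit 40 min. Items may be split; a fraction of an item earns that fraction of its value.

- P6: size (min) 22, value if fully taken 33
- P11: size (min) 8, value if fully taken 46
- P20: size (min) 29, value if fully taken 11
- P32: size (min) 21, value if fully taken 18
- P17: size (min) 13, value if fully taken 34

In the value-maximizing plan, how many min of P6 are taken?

19

Best value per unit of size first: P11 46/8≈5.75, P17 34/13≈2.62, P6 33/22≈1.5, P32 18/21≈0.857, P20 11/29≈0.379.
All 8 min of P11 fit (value 46) → 32 remain.
P17: take in full, 13 min for value 34 → 19 left.
Only 19 min remain; take 19/22 of P6 for value 33×19/22 = 28.5.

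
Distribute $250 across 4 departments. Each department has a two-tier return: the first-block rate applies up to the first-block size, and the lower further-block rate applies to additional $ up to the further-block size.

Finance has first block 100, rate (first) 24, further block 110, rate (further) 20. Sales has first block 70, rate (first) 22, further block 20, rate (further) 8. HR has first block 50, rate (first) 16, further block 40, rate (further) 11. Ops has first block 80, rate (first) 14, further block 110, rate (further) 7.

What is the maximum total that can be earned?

5540

Order all 8 blocks by rate: Finance/tier1 24 > Sales/tier1 22 > Finance/tier2 20 > HR/tier1 16 > Ops/tier1 14 > HR/tier2 11 > Sales/tier2 8 > Ops/tier2 7.
Fill Finance tier1 block (100 at 24) → 150 left.
Fill Sales tier1 block (70 at 22) → 80 left.
Finance tier2 at 20: only 80 left, fill 80.
Total = 24×100 + 22×70 + 20×80 = 5540.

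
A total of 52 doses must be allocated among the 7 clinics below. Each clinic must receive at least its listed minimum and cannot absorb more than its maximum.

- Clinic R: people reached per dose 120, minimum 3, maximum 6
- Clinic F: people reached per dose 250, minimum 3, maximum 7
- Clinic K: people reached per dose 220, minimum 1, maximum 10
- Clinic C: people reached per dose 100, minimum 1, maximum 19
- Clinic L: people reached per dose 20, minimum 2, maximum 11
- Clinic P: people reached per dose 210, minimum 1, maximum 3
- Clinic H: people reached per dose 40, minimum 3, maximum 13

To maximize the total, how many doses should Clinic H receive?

Meeting every minimum uses 3+3+1+1+2+1+3 = 14 doses, leaving 38.
Highest people reached per dose first: Clinic F 250 > Clinic K 220 > Clinic P 210 > Clinic R 120 > Clinic C 100 > Clinic H 40 > Clinic L 20.
Clinic F takes 4 more to reach its cap of 7 — 34 left.
Clinic K takes 9 more to reach its cap of 10 — 25 left.
Give Clinic P 2 more to hit its cap of 3 — 23 left.
Clinic R: +3 to 6 (cap) — 20 left.
Give Clinic C 18 more to hit its cap of 19 — 2 left.
Clinic H has room for 10 more but only 2 remain, so it gets 5.

5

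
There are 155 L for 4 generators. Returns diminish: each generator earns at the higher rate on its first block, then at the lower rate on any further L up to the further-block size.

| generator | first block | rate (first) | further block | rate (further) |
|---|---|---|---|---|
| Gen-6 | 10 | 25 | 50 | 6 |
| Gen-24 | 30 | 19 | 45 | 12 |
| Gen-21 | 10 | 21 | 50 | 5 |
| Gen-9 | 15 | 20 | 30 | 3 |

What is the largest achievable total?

2140

Order all 8 blocks by rate: Gen-6/tier1 25 > Gen-21/tier1 21 > Gen-9/tier1 20 > Gen-24/tier1 19 > Gen-24/tier2 12 > Gen-6/tier2 6 > Gen-21/tier2 5 > Gen-9/tier2 3.
Fill Gen-6 tier1 block (10 at 25) ; 145 left.
Fill Gen-21 tier1 block (10 at 21) ; 135 left.
Gen-9 tier1 at 20: fill all 15 ; 120 left.
Gen-24/tier1 (19): +30 ; 90 left.
Gen-24 tier2 at 12: fill all 45 ; 45 left.
Gen-6/tier2: +45 of 50 at 6; pool empty.
Total = 25×10 + 21×10 + 20×15 + 19×30 + 12×45 + 6×45 = 2140.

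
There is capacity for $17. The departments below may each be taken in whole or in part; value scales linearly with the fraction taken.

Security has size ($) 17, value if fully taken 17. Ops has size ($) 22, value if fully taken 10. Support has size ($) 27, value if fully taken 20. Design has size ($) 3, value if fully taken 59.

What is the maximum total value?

73

Rank by value-to-size ratio: Design 59/3≈19.7, Security 17/17≈1, Support 20/27≈0.741, Ops 10/22≈0.455.
Design: take in full, 3 $ for value 59 ; 14 left.
14 $ left: a 14/17 share of Security gives 17×14/17 = 14.
Total value = 73.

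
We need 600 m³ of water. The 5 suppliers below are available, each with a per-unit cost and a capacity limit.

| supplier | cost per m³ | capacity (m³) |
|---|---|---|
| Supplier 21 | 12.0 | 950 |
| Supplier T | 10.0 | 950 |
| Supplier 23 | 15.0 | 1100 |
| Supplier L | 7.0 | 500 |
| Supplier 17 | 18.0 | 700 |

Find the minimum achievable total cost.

Fill from the cheapest supplier first.
Supplier L at 7.0: take all 500 m³ ; 100 still needed.
Supplier T (10.0): take the remaining 100 ; done.
Supplier 21, Supplier 23, Supplier 17: unused.
Cost = 500×7.0 + 100×10.0 = 4500.

4500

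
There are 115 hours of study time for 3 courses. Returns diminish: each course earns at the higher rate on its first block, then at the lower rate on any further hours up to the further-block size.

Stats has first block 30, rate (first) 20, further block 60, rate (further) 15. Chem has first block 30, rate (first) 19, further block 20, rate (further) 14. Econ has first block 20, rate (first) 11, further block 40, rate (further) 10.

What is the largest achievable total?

1995

Order all 6 blocks by rate: Stats/T1 20 > Chem/T1 19 > Stats/T2 15 > Chem/T2 14 > Econ/T1 11 > Econ/T2 10.
Stats T1 at 20: fill all 30 — 85 left.
Fill Chem T1 block (30 at 19) — 55 left.
55 remain; put them into Stats T2 at 15.
Total = 20×30 + 19×30 + 15×55 = 1995.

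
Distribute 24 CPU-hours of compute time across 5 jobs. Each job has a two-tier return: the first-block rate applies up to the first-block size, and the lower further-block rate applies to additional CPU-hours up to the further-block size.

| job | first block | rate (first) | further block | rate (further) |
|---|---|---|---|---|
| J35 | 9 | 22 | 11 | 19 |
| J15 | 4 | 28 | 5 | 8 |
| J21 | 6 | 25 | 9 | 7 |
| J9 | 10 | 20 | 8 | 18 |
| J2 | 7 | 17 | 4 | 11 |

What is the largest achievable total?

Order all 10 blocks by rate: J15/first 28 > J21/first 25 > J35/first 22 > J9/first 20 > J35/second 19 > J9/second 18 > J2/first 17 > J2/second 11 > J15/second 8 > J21/second 7.
Fill J15 first block (4 at 28) → 20 left.
J21 first at 25: fill all 6 → 14 left.
J35 first at 22: fill all 9 → 5 left.
5 remain; put them into J9 first at 20.
Total = 28×4 + 25×6 + 22×9 + 20×5 = 560.

560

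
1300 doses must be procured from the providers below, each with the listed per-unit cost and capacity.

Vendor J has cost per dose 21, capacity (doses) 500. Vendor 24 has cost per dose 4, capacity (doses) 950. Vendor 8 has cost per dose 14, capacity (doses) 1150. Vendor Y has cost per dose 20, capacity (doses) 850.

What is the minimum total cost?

Fill from the cheapest provider first.
Take 950 from Vendor 24 at 4 — need 350 more.
Take 350 from Vendor 8 at 14 to finish.
Vendor Y, Vendor J: unused.
Cost = 950×4 + 350×14 = 8700.

8700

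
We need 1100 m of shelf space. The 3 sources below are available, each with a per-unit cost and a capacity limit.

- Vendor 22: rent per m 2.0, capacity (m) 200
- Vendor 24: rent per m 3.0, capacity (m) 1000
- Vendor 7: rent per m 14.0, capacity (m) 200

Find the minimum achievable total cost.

Fill from the cheapest source first.
Take 200 from Vendor 22 at 2.0 ; need 900 more.
Vendor 24 (3.0): take the remaining 900 ; done.
Vendor 7: unused.
Cost = 200×2.0 + 900×3.0 = 3100.

3100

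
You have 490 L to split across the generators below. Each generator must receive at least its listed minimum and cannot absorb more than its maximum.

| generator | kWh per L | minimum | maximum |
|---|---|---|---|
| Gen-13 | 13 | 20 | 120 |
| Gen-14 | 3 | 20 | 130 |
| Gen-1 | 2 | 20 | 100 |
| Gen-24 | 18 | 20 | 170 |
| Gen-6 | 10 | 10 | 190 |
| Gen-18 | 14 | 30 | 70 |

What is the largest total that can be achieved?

Meeting every minimum uses 20+20+20+20+10+30 = 120 L, leaving 370.
Order the generators by kWh per L: Gen-24 18 > Gen-18 14 > Gen-13 13 > Gen-6 10 > Gen-14 3 > Gen-1 2.
Gen-24: +150 to 170 (cap) — 220 left.
Gen-18 takes 40 more to reach its cap of 70 — 180 left.
Give Gen-13 100 more to hit its cap of 120 — 80 left.
Only 80 left; Gen-6 takes them to reach 90.
Total = 13×120 + 3×20 + 2×20 + 18×170 + 10×90 + 14×70 = 6600.

6600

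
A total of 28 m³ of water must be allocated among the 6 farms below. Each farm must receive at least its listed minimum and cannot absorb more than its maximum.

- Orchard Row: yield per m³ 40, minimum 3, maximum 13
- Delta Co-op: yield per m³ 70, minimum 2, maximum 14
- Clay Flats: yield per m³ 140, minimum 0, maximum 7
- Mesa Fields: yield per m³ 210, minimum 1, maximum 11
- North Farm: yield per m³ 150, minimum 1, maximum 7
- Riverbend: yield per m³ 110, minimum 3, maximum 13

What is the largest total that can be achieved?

Meeting every minimum uses 3+2+0+1+1+3 = 10 m³, leaving 18.
Highest yield per m³ first: Mesa Fields 210 > North Farm 150 > Clay Flats 140 > Riverbend 110 > Delta Co-op 70 > Orchard Row 40.
Mesa Fields: +10 to 11 (cap) — 8 left.
North Farm takes 6 more to reach its cap of 7 — 2 left.
Only 2 left; Clay Flats takes them to reach 2.
Total = 40×3 + 70×2 + 140×2 + 210×11 + 150×7 + 110×3 = 4230.

4230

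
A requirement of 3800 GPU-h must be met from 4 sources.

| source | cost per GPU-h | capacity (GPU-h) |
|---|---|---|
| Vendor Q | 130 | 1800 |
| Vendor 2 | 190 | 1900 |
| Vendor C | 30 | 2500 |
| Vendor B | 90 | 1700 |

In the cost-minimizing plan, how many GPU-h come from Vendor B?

1300

Cheapest first:
Vendor C at 30: take all 2500 GPU-h — 1300 still needed.
Vendor B at 90: take 1300 of its 1700 — requirement met.
Vendor Q, Vendor 2: unused.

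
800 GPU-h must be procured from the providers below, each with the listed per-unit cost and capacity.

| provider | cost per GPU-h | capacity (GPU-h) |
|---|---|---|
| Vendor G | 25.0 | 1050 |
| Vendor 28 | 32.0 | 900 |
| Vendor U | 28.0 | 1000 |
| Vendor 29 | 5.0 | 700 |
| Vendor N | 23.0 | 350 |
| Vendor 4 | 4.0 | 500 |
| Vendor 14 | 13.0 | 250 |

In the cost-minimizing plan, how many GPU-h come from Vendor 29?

300

Fill from the cheapest provider first.
Vendor 4 (4.0): use full 500 — 300 GPU-h to go.
Take 300 from Vendor 29 at 5.0 to finish.
Vendor 14, Vendor N, Vendor G, Vendor U, Vendor 28: unused.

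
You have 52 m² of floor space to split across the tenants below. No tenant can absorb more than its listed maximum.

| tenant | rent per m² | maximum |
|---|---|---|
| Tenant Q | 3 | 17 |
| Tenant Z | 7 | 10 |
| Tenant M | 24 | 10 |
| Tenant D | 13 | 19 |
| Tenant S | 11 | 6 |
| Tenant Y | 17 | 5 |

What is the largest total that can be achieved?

Highest rent per m² first: Tenant M 24 > Tenant Y 17 > Tenant D 13 > Tenant S 11 > Tenant Z 7 > Tenant Q 3.
Tenant M takes 10 to reach its cap of 10 ; 42 left.
Give Tenant Y 5 to hit its cap of 5 ; 37 left.
Give Tenant D 19 to hit its cap of 19 ; 18 left.
Give Tenant S 6 to hit its cap of 6 ; 12 left.
Tenant Z takes 10 to reach its cap of 10 ; 2 left.
Only 2 left; Tenant Q takes them to reach 2.
Total = 3×2 + 7×10 + 24×10 + 13×19 + 11×6 + 17×5 = 714.

714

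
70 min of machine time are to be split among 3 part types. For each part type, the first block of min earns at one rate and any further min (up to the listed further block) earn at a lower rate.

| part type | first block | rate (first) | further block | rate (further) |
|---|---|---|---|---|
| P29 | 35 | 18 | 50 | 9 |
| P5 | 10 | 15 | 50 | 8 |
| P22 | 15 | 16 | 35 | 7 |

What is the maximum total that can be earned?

Treat each block as its own option and order by rate: P29/tier1 18 > P22/tier1 16 > P5/tier1 15 > P29/tier2 9 > P5/tier2 8 > P22/tier2 7.
P29 tier1 at 18: fill all 35 ; 35 left.
Fill P22 tier1 block (15 at 16) ; 20 left.
Fill P5 tier1 block (10 at 15) ; 10 left.
P29/tier2: +10 of 50 at 9; pool empty.
Total = 18×35 + 16×15 + 15×10 + 9×10 = 1110.

1110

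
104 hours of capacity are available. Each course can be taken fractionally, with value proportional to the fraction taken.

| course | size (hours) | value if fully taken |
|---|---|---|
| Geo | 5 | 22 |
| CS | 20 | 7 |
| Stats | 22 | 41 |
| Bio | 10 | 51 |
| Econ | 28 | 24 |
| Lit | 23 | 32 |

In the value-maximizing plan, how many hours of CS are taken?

Sort by value density: Bio 51/10≈5.1, Geo 22/5≈4.4, Stats 41/22≈1.86, Lit 32/23≈1.39, Econ 24/28≈0.857, CS 7/20≈0.35.
Take all of Bio (10 hours, value 51) ; 94 hours left.
All 5 hours of Geo fit (value 22) ; 89 remain.
Stats: take in full, 22 hours for value 41 ; 67 left.
Take all of Lit (23 hours, value 32) ; 44 hours left.
Take all of Econ (28 hours, value 24) ; 16 hours left.
Fill the last 16 hours with part of CS: 16/20 of it earns 5.6.

16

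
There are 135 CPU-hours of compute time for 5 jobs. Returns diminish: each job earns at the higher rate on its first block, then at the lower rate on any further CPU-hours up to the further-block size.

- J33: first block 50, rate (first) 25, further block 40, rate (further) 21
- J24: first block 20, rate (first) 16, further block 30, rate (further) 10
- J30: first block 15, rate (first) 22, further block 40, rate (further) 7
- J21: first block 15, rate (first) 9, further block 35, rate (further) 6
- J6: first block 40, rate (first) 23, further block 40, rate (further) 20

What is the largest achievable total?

Rank every tier by rate: J33/first 25 > J6/first 23 > J30/first 22 > J33/second 21 > J6/second 20 > J24/first 16 > J24/second 10 > J21/first 9 > J30/second 7 > J21/second 6.
J33 first at 25: fill all 50 ; 85 left.
J6/first (23): +40 ; 45 left.
J30 first at 22: fill all 15 ; 30 left.
30 remain; put them into J33 second at 21.
Total = 25×50 + 23×40 + 22×15 + 21×30 = 3130.

3130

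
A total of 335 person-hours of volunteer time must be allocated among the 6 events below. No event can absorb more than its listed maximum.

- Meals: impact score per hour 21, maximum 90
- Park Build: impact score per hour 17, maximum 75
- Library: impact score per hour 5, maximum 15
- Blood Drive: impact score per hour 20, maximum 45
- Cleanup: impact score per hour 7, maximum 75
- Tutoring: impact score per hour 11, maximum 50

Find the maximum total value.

5140

Rank by impact score per hour: Meals 21 > Blood Drive 20 > Park Build 17 > Tutoring 11 > Cleanup 7 > Library 5.
Meals: +90 to 90 (cap) → 245 left.
Blood Drive takes 45 to reach its cap of 45 → 200 left.
Park Build: +75 to 75 (cap) → 125 left.
Tutoring takes 50 to reach its cap of 50 → 75 left.
Give Cleanup 75 to hit its cap of 75 → 0 left.
Total = 21×90 + 17×75 + 20×45 + 7×75 + 11×50 = 5140.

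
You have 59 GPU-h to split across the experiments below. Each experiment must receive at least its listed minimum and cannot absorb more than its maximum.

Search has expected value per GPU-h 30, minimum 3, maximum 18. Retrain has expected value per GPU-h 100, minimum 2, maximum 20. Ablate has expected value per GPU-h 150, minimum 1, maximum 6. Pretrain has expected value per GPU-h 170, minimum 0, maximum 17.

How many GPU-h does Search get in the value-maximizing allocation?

Meeting every minimum uses 3+2+1+0 = 6 GPU-h, leaving 53.
Order the experiments by expected value per GPU-h: Pretrain 170 > Ablate 150 > Retrain 100 > Search 30.
Pretrain: +17 to 17 (cap) — 36 left.
Ablate takes 5 more to reach its cap of 6 — 31 left.
Retrain takes 18 more to reach its cap of 20 — 13 left.
Search has room for 15 more but only 13 remain, so it gets 16.

16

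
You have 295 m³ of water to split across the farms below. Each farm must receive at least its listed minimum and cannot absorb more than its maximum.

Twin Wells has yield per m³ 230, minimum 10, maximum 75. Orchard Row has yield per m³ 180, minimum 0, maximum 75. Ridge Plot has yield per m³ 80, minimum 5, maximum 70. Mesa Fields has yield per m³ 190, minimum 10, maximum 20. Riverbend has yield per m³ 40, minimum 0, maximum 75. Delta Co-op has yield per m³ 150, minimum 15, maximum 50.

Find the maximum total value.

Meeting every minimum uses 10+0+5+10+0+15 = 40 m³, leaving 255.
Highest yield per m³ first: Twin Wells 230 > Mesa Fields 190 > Orchard Row 180 > Delta Co-op 150 > Ridge Plot 80 > Riverbend 40.
Give Twin Wells 65 more to hit its cap of 75 ; 190 left.
Give Mesa Fields 10 more to hit its cap of 20 ; 180 left.
Give Orchard Row 75 more to hit its cap of 75 ; 105 left.
Give Delta Co-op 35 more to hit its cap of 50 ; 70 left.
Ridge Plot takes 65 more to reach its cap of 70 ; 5 left.
Only 5 left; Riverbend takes them to reach 5.
Total = 230×75 + 180×75 + 80×70 + 190×20 + 40×5 + 150×50 = 47850.

47850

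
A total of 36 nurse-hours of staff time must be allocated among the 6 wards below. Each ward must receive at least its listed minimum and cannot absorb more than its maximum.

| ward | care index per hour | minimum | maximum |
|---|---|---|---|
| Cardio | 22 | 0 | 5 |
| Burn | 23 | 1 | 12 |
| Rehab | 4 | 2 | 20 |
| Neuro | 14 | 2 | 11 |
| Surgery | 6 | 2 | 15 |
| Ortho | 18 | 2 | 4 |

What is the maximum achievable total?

632

Meeting every minimum uses 0+1+2+2+2+2 = 9 nurse-hours, leaving 27.
Order the wards by care index per hour: Burn 23 > Cardio 22 > Ortho 18 > Neuro 14 > Surgery 6 > Rehab 4.
Give Burn 11 more to hit its cap of 12 — 16 left.
Give Cardio 5 more to hit its cap of 5 — 11 left.
Ortho: +2 to 4 (cap) — 9 left.
Give Neuro 9 more to hit its cap of 11 — 0 left.
Total = 22×5 + 23×12 + 4×2 + 14×11 + 6×2 + 18×4 = 632.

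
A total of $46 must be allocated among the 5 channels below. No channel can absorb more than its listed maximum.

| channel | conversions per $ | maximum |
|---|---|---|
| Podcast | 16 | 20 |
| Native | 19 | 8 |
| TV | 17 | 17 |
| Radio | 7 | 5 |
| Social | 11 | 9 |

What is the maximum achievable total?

772

Order the channels by conversions per $: Native 19 > TV 17 > Podcast 16 > Social 11 > Radio 7.
Native: +8 to 8 (cap) — 38 left.
Give TV 17 to hit its cap of 17 — 21 left.
Give Podcast 20 to hit its cap of 20 — 1 left.
Only 1 left; Social takes them to reach 1.
Total = 16×20 + 19×8 + 17×17 + 11×1 = 772.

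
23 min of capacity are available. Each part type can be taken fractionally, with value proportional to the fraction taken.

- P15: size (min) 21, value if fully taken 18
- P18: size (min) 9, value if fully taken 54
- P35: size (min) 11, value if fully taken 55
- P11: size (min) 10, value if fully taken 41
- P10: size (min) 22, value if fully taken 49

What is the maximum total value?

Sort by value density: P18 54/9≈6, P35 55/11≈5, P11 41/10≈4.1, P10 49/22≈2.23, P15 18/21≈0.857.
P18: take in full, 9 min for value 54 — 14 left.
P35: take in full, 11 min for value 55 — 3 left.
Only 3 min remain; take 3/10 of P11 for value 41×3/10 = 12.3.
Total value = 121.3.

121.3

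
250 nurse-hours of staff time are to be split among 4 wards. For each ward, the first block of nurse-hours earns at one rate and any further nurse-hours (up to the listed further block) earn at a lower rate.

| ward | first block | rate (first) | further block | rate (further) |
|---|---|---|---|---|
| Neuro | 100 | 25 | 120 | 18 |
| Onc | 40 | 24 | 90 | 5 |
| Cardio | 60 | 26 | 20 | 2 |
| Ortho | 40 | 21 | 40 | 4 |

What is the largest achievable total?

6040

Order all 8 blocks by rate: Cardio/T1 26 > Neuro/T1 25 > Onc/T1 24 > Ortho/T1 21 > Neuro/T2 18 > Onc/T2 5 > Ortho/T2 4 > Cardio/T2 2.
Cardio T1 at 26: fill all 60 → 190 left.
Neuro T1 at 25: fill all 100 → 90 left.
Onc T1 at 24: fill all 40 → 50 left.
Fill Ortho T1 block (40 at 21) → 10 left.
Neuro/T2: +10 of 120 at 18; pool empty.
Total = 26×60 + 25×100 + 24×40 + 21×40 + 18×10 = 6040.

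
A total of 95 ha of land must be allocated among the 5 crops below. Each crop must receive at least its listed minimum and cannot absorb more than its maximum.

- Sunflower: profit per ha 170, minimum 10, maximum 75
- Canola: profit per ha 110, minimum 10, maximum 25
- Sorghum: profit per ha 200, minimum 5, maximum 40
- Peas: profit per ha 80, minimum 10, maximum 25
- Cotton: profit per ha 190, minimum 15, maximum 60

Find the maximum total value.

16350

Meeting every minimum uses 10+10+5+10+15 = 50 ha, leaving 45.
Rank by profit per ha: Sorghum 200 > Cotton 190 > Sunflower 170 > Canola 110 > Peas 80.
Give Sorghum 35 more to hit its cap of 40 → 10 left.
Cotton: +10 (room for 45) → 25. Pool exhausted.
Total = 170×10 + 110×10 + 200×40 + 80×10 + 190×25 = 16350.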